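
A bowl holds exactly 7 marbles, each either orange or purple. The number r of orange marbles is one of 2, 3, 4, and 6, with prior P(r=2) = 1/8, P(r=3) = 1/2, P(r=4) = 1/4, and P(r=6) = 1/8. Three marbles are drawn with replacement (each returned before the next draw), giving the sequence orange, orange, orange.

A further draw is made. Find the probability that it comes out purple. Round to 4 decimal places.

For each hypothesis, P(data | H) works out to: P(data | r = 2) = (2/7)(2/7)(2/7) = 8/343; P(data | r = 3) = (3/7)(3/7)(3/7) = 27/343; P(data | r = 4) = (4/7)(4/7)(4/7) = 64/343; P(data | r = 6) = (6/7)(6/7)(6/7) = 216/343.
Weighting by the prior gives 1/8 · 8/343 = 1/343, 1/2 · 27/343 = 27/686, 1/4 · 64/343 = 16/343, 1/8 · 216/343 = 27/343; with total 115/686.
The posterior is then P(r = 2 | data) = 2/115, P(r = 3 | data) = 27/115, P(r = 4 | data) = 32/115, P(r = 6 | data) = 54/115.
Averaging over the posterior, P(purple next | data) = (5/7)(2/115) + (4/7)(27/115) + (3/7)(32/115) + (1/7)(54/115) = 268/805.

0.3329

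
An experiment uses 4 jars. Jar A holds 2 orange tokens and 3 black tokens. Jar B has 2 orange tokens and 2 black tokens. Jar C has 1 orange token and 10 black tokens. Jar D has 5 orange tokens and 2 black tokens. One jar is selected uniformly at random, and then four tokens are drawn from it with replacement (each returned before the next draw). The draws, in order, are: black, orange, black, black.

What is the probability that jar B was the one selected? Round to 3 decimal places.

0.267

For each hypothesis, P(data | H) works out to: P(data | jar A) = (3/5)(2/5)(3/5)(3/5) = 0.0864; P(data | jar B) = (2/4)(2/4)(2/4)(2/4) = 0.0625; P(data | jar C) = (10/11)(1/11)(10/11)(10/11) = 0.068301; P(data | jar D) = (2/7)(5/7)(2/7)(2/7) = 0.01666.
Weighting by the prior gives 1/4 · 0.0864 = 0.0216, 1/4 · 0.0625 = 0.015625, 1/4 · 0.068301 = 0.017075, 1/4 · 0.01666 = 0.0041649; with total 0.058465.
Therefore the posterior P(jar B | data) = (0.015625) / (0.058465) = 0.26725.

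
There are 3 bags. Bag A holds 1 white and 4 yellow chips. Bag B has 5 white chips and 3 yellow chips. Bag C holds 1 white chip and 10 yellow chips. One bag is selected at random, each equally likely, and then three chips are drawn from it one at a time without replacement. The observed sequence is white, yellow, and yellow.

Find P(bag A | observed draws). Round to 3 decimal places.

For each hypothesis, P(data | H) works out to: P(data | bag A) = (1/5)(4/4)(3/3) = 0.2; P(data | bag B) = (5/8)(3/7)(2/6) = 0.089286; P(data | bag C) = (1/11)(10/10)(9/9) = 0.090909.
Multiplying each by its prior: 1/3 · 0.2 = 0.066667, 1/3 · 0.089286 = 0.029762, 1/3 · 0.090909 = 0.030303; with total 0.12673.
Therefore the posterior P(bag A | data) = (0.066667) / (0.12673) = 0.52605.

0.526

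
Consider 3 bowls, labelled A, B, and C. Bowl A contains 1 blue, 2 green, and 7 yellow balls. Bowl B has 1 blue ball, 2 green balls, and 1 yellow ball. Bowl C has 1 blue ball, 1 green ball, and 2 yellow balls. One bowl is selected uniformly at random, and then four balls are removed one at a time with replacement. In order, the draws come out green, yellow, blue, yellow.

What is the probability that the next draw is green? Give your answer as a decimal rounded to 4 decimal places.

0.2940

The likelihood of the observed sequence under each hypothesis: P(data | bowl A) = (2/10)(7/10)(1/10)(7/10) = 0.0098; P(data | bowl B) = (2/4)(1/4)(1/4)(1/4) = 0.0078125; P(data | bowl C) = (1/4)(2/4)(1/4)(2/4) = 0.015625.
The prior-weighted likelihoods are 1/3 · 0.0098 = 0.0032667, 1/3 · 0.0078125 = 0.0026042, 1/3 · 0.015625 = 0.0052083; summing to 0.011079.
Normalising, the posterior is P(bowl A | data) = 0.29485, P(bowl B | data) = 0.23505, P(bowl C | data) = 0.4701.
The predictive probability is P(green next | data) = (1/5)(0.29485) + (1/2)(0.23505) + (1/4)(0.4701) = 0.29402.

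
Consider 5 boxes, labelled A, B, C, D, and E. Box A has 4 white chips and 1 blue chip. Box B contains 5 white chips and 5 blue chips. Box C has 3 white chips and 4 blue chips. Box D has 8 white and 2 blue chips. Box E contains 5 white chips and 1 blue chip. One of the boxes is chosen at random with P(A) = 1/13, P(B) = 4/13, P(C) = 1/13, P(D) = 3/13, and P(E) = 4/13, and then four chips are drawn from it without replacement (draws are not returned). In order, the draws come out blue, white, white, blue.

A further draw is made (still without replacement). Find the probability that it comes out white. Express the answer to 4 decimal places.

For each hypothesis, P(data | H) works out to: P(data | box A) = (1/5)(4/4)(3/3)(0/2) = 0; P(data | box B) = (5/10)(5/9)(4/8)(4/7) = 0.079365; P(data | box C) = (4/7)(3/6)(2/5)(3/4) = 0.085714; P(data | box D) = (2/10)(8/9)(7/8)(1/7) = 0.022222; P(data | box E) = (1/6)(5/5)(4/4)(0/3) = 0.
Weighting by the prior gives 1/13 · 0 = 0, 4/13 · 0.079365 = 0.02442, 1/13 · 0.085714 = 0.0065934, 3/13 · 0.022222 = 0.0051282, 4/13 · 0 = 0; summing to 0.036142.
The posterior is then P(box A | data) = 0, P(box B | data) = 0.67568, P(box C | data) = 0.18243, P(box D | data) = 0.14189, P(box E | data) = 0.
Averaging over the posterior, P(white next | data) = (1/2)(0.67568) + (1/3)(0.18243) + (1)(0.14189) = 0.54054.

0.5405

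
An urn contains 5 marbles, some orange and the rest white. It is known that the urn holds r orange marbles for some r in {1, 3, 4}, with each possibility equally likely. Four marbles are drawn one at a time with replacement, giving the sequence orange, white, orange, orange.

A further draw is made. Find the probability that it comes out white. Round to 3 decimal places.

0.308

Compute the likelihood of the observed sequence for each case: P(data | r = 1) = (1/5)(4/5)(1/5)(1/5) = 0.0064; P(data | r = 3) = (3/5)(2/5)(3/5)(3/5) = 0.0864; P(data | r = 4) = (4/5)(1/5)(4/5)(4/5) = 0.1024.
Weighting by the prior gives 1/3 · 0.0064 = 0.0021333, 1/3 · 0.0864 = 0.0288, 1/3 · 0.1024 = 0.034133; these sum to 0.065067.
The posterior is then P(r = 1 | data) = 0.032787, P(r = 3 | data) = 0.44262, P(r = 4 | data) = 0.52459.
The predictive probability is P(white next | data) = (4/5)(0.032787) + (2/5)(0.44262) + (1/5)(0.52459) = 0.3082.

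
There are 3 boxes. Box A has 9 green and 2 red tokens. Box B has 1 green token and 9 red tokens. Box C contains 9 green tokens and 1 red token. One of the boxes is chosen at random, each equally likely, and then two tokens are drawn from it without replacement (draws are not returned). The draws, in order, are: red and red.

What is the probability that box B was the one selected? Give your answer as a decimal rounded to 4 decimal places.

0.9778

For each hypothesis, P(data | H) works out to: P(data | box A) = (2/11)(1/10) = 1/55; P(data | box B) = (9/10)(8/9) = 4/5; P(data | box C) = (1/10)(0/9) = 0.
The prior-weighted likelihoods are 1/3 · 1/55 = 1/165, 1/3 · 4/5 = 4/15, 1/3 · 0 = 0; summing to 3/11.
So P(box B | data) = (4/15) / (3/11) = 44/45.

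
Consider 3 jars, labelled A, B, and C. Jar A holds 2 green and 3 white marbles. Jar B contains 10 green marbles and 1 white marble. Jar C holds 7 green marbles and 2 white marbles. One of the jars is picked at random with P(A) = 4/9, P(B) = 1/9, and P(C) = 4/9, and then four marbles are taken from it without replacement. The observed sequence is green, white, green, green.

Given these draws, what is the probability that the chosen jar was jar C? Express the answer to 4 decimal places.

0.8594

Compute the likelihood of the observed sequence for each case: P(data | jar A) = (2/5)(3/4)(1/3)(0/2) = 0; P(data | jar B) = (10/11)(1/10)(9/9)(8/8) = 1/11; P(data | jar C) = (7/9)(2/8)(6/7)(5/6) = 5/36.
Multiplying each by its prior: 4/9 · 0 = 0, 1/9 · 1/11 = 1/99, 4/9 · 5/36 = 5/81; with total 64/891.
Therefore the posterior P(jar C | data) = (5/81) / (64/891) = 55/64.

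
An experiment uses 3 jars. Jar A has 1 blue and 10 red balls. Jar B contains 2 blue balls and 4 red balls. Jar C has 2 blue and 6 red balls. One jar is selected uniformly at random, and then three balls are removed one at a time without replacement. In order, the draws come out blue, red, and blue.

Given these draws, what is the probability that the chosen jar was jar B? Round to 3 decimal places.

0.651

Compute the likelihood of the observed sequence for each case: P(data | jar A) = (1/11)(10/10)(0/9) = 0; P(data | jar B) = (2/6)(4/5)(1/4) = 0.066667; P(data | jar C) = (2/8)(6/7)(1/6) = 0.035714.
Multiplying each by its prior: 1/3 · 0 = 0, 1/3 · 0.066667 = 0.022222, 1/3 · 0.035714 = 0.011905; summing to 0.034127.
So P(jar B | data) = (0.022222) / (0.034127) = 0.65116.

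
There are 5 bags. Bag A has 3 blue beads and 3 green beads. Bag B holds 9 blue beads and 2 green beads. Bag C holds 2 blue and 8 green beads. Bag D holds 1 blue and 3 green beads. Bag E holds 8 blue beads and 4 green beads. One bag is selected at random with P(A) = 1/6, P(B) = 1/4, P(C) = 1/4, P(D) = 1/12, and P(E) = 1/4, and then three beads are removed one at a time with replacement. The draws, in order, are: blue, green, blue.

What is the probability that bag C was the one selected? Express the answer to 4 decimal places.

0.0798

For each hypothesis, P(data | H) works out to: P(data | bag A) = (3/6)(3/6)(3/6) = 0.125; P(data | bag B) = (9/11)(2/11)(9/11) = 0.12171; P(data | bag C) = (2/10)(8/10)(2/10) = 0.032; P(data | bag D) = (1/4)(3/4)(1/4) = 0.046875; P(data | bag E) = (8/12)(4/12)(8/12) = 0.14815.
The prior-weighted likelihoods are 1/6 · 0.125 = 0.020833, 1/4 · 0.12171 = 0.030428, 1/4 · 0.032 = 0.008, 1/12 · 0.046875 = 0.0039062, 1/4 · 0.14815 = 0.037037; with total 0.1002.
By Bayes' rule, P(bag C | data) = (0.008) / (0.1002) = 0.079836.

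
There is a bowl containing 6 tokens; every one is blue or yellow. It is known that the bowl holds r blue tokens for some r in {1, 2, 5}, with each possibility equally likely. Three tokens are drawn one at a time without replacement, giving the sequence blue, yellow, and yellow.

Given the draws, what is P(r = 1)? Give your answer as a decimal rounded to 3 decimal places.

0.455

For each hypothesis, P(data | H) works out to: P(data | r = 1) = (1/6)(5/5)(4/4) = 1/6; P(data | r = 2) = (2/6)(4/5)(3/4) = 1/5; P(data | r = 5) = (5/6)(1/5)(0/4) = 0.
Multiplying each by its prior: 1/3 · 1/6 = 1/18, 1/3 · 1/5 = 1/15, 1/3 · 0 = 0; with total 11/90.
So P(r = 1 | data) = (1/18) / (11/90) = 5/11.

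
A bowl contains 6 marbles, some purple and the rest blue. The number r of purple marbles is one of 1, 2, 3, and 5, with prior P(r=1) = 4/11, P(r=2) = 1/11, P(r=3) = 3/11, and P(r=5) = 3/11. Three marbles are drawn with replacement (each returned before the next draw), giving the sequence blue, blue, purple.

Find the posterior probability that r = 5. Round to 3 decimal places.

0.066

For each hypothesis, P(data | H) works out to: P(data | r = 1) = (5/6)(5/6)(1/6) = 25/216; P(data | r = 2) = (4/6)(4/6)(2/6) = 4/27; P(data | r = 3) = (3/6)(3/6)(3/6) = 1/8; P(data | r = 5) = (1/6)(1/6)(5/6) = 5/216.
The prior-weighted likelihoods are 4/11 · 25/216 = 25/594, 1/11 · 4/27 = 4/297, 3/11 · 1/8 = 3/88, 3/11 · 5/216 = 5/792; these sum to 19/198.
Hence P(r = 5 | data) = (5/792) / (19/198) = 5/76.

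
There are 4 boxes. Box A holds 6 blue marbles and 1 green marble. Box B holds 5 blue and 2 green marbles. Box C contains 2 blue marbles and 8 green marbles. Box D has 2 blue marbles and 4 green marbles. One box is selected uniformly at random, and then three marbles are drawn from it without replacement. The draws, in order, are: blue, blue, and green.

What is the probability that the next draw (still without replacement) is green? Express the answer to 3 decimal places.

For each hypothesis, P(data | H) works out to: P(data | box A) = (6/7)(5/6)(1/5) = 1/7; P(data | box B) = (5/7)(4/6)(2/5) = 4/21; P(data | box C) = (2/10)(1/9)(8/8) = 1/45; P(data | box D) = (2/6)(1/5)(4/4) = 1/15.
Weighting by the prior gives 1/4 · 1/7 = 1/28, 1/4 · 4/21 = 1/21, 1/4 · 1/45 = 1/180, 1/4 · 1/15 = 1/60; with total 19/180.
Normalising, the posterior is P(box A | data) = 45/133, P(box B | data) = 60/133, P(box C | data) = 1/19, P(box D | data) = 3/19.
So P(green next | data) = Σ P(green next | H) P(H | data) = (0)(45/133) + (1/4)(60/133) + (1)(1/19) + (1)(3/19) = 43/133.

0.323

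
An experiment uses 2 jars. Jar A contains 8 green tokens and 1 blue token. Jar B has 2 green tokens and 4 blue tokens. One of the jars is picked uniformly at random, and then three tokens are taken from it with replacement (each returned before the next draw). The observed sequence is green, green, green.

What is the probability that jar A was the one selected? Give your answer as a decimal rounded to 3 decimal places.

0.950

Under each hypothesis, the probability of the observed sequence is: P(data | jar A) = (8/9)(8/9)(8/9) = 0.70233; P(data | jar B) = (2/6)(2/6)(2/6) = 0.037037.
The prior-weighted likelihoods are 1/2 · 0.70233 = 0.35117, 1/2 · 0.037037 = 0.018519; summing to 0.36968.
Therefore the posterior P(jar A | data) = (0.35117) / (0.36968) = 0.94991.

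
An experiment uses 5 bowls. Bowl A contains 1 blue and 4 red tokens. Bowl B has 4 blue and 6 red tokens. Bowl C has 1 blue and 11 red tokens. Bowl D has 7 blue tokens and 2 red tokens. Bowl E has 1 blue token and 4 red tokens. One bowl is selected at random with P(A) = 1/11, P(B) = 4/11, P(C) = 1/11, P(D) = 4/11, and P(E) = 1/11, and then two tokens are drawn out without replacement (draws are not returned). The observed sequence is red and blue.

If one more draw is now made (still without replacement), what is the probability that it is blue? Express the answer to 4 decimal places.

0.4582

The likelihood of the observed sequence under each hypothesis: P(data | bowl A) = (4/5)(1/4) = 0.2; P(data | bowl B) = (6/10)(4/9) = 0.26667; P(data | bowl C) = (11/12)(1/11) = 0.083333; P(data | bowl D) = (2/9)(7/8) = 0.19444; P(data | bowl E) = (4/5)(1/4) = 0.2.
Multiplying each by its prior: 1/11 · 0.2 = 0.018182, 4/11 · 0.26667 = 0.09697, 1/11 · 0.083333 = 0.0075758, 4/11 · 0.19444 = 0.070707, 1/11 · 0.2 = 0.018182; summing to 0.21162.
Normalising, the posterior is P(bowl A | data) = 0.085919, P(bowl B | data) = 0.45823, P(bowl C | data) = 0.0358, P(bowl D | data) = 0.33413, P(bowl E | data) = 0.085919.
So P(blue next | data) = Σ P(blue next | H) P(H | data) = (0)(0.085919) + (3/8)(0.45823) + (0)(0.0358) + (6/7)(0.33413) + (0)(0.085919) = 0.45823.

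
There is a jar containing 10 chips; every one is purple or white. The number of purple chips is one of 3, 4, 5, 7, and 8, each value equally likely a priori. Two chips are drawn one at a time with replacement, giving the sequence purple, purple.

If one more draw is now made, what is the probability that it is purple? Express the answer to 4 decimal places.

The likelihood of the observed sequence under each hypothesis: P(data | r = 3) = (3/10)(3/10) = 9/100; P(data | r = 4) = (4/10)(4/10) = 4/25; P(data | r = 5) = (5/10)(5/10) = 1/4; P(data | r = 7) = (7/10)(7/10) = 49/100; P(data | r = 8) = (8/10)(8/10) = 16/25.
The prior-weighted likelihoods are 1/5 · 9/100 = 9/500, 1/5 · 4/25 = 4/125, 1/5 · 1/4 = 1/20, 1/5 · 49/100 = 49/500, 1/5 · 16/25 = 16/125; these sum to 163/500.
The posterior is then P(r = 3 | data) = 0.055215, P(r = 4 | data) = 0.09816, P(r = 5 | data) = 0.15337, P(r = 7 | data) = 0.30061, P(r = 8 | data) = 0.39264.
So P(purple next | data) = Σ P(purple next | H) P(H | data) = (3/10)(0.055215) + (2/5)(0.09816) + (1/2)(0.15337) + (7/10)(0.30061) + (4/5)(0.39264) = 0.65706.

0.6571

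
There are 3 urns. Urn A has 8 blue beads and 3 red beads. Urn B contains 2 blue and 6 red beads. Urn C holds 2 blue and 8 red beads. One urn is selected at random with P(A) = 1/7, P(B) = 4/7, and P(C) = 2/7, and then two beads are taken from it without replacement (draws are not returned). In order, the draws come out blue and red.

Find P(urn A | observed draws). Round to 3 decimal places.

The likelihood of the observed sequence under each hypothesis: P(data | urn A) = (8/11)(3/10) = 0.21818; P(data | urn B) = (2/8)(6/7) = 0.21429; P(data | urn C) = (2/10)(8/9) = 0.17778.
Weighting by the prior gives 1/7 · 0.21818 = 0.031169, 4/7 · 0.21429 = 0.12245, 2/7 · 0.17778 = 0.050794; these sum to 0.20441.
Hence P(urn A | data) = (0.031169) / (0.20441) = 0.15248.

0.152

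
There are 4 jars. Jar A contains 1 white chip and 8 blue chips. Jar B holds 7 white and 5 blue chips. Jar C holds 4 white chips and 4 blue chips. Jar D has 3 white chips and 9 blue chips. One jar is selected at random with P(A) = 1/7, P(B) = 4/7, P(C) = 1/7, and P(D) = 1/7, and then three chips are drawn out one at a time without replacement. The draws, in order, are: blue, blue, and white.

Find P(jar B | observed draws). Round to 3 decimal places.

For each hypothesis, P(data | H) works out to: P(data | jar A) = (8/9)(7/8)(1/7) = 0.11111; P(data | jar B) = (5/12)(4/11)(7/10) = 0.10606; P(data | jar C) = (4/8)(3/7)(4/6) = 0.14286; P(data | jar D) = (9/12)(8/11)(3/10) = 0.16364.
The prior-weighted likelihoods are 1/7 · 0.11111 = 0.015873, 4/7 · 0.10606 = 0.060606, 1/7 · 0.14286 = 0.020408, 1/7 · 0.16364 = 0.023377; summing to 0.12026.
Therefore the posterior P(jar B | data) = (0.060606) / (0.12026) = 0.50394.

0.504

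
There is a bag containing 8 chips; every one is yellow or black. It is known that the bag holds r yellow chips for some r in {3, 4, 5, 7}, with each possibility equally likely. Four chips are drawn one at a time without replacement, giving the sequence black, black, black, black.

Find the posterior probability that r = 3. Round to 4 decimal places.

Under each hypothesis, the probability of the observed sequence is: P(data | r = 3) = (5/8)(4/7)(3/6)(2/5) = 1/14; P(data | r = 4) = (4/8)(3/7)(2/6)(1/5) = 1/70; P(data | r = 5) = (3/8)(2/7)(1/6)(0/5) = 0; P(data | r = 7) = (1/8)(0/7) = 0.
Multiplying each by its prior: 1/4 · 1/14 = 1/56, 1/4 · 1/70 = 1/280, 1/4 · 0 = 0, 1/4 · 0 = 0; these sum to 3/140.
Hence P(r = 3 | data) = (1/56) / (3/140) = 5/6.

0.8333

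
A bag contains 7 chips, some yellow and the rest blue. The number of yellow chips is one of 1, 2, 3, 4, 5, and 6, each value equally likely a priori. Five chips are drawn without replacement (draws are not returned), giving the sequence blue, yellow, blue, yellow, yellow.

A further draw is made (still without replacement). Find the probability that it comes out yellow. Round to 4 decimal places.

0.5714

For each hypothesis, P(data | H) works out to: P(data | r = 1) = (6/7)(1/6)(5/5)(0/4) = 0; P(data | r = 2) = (5/7)(2/6)(4/5)(1/4)(0/3) = 0; P(data | r = 3) = (4/7)(3/6)(3/5)(2/4)(1/3) = 1/35; P(data | r = 4) = (3/7)(4/6)(2/5)(3/4)(2/3) = 2/35; P(data | r = 5) = (2/7)(5/6)(1/5)(4/4)(3/3) = 1/21; P(data | r = 6) = (1/7)(6/6)(0/5) = 0.
Weighting by the prior gives 1/6 · 0 = 0, 1/6 · 0 = 0, 1/6 · 1/35 = 1/210, 1/6 · 2/35 = 1/105, 1/6 · 1/21 = 1/126, 1/6 · 0 = 0; these sum to 1/45.
The posterior is then P(r = 1 | data) = 0, P(r = 2 | data) = 0, P(r = 3 | data) = 3/14, P(r = 4 | data) = 3/7, P(r = 5 | data) = 5/14, P(r = 6 | data) = 0.
So P(yellow next | data) = Σ P(yellow next | H) P(H | data) = (0)(3/14) + (1/2)(3/7) + (1)(5/14) = 4/7.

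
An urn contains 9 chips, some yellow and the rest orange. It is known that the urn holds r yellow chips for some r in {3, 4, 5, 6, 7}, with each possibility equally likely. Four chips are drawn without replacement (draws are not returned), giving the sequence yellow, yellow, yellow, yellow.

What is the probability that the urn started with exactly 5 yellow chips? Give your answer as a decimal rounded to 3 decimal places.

The likelihood of the observed sequence under each hypothesis: P(data | r = 3) = (3/9)(2/8)(1/7)(0/6) = 0; P(data | r = 4) = (4/9)(3/8)(2/7)(1/6) = 1/126; P(data | r = 5) = (5/9)(4/8)(3/7)(2/6) = 5/126; P(data | r = 6) = (6/9)(5/8)(4/7)(3/6) = 5/42; P(data | r = 7) = (7/9)(6/8)(5/7)(4/6) = 5/18.
Multiplying each by its prior: 1/5 · 0 = 0, 1/5 · 1/126 = 1/630, 1/5 · 5/126 = 1/126, 1/5 · 5/42 = 1/42, 1/5 · 5/18 = 1/18; with total 4/45.
Therefore the posterior P(r = 5 | data) = (1/126) / (4/45) = 5/56.

0.089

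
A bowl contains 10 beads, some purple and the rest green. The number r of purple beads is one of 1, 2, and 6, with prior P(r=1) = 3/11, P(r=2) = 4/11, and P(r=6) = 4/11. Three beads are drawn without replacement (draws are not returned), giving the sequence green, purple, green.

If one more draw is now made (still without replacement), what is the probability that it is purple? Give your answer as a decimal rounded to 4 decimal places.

The likelihood of the observed sequence under each hypothesis: P(data | r = 1) = (9/10)(1/9)(8/8) = 1/10; P(data | r = 2) = (8/10)(2/9)(7/8) = 7/45; P(data | r = 6) = (4/10)(6/9)(3/8) = 1/10.
Multiplying each by its prior: 3/11 · 1/10 = 3/110, 4/11 · 7/45 = 28/495, 4/11 · 1/10 = 2/55; these sum to 119/990.
The posterior is then P(r = 1 | data) = 27/119, P(r = 2 | data) = 8/17, P(r = 6 | data) = 36/119.
The predictive probability is P(purple next | data) = (0)(27/119) + (1/7)(8/17) + (5/7)(36/119) = 236/833.

0.2833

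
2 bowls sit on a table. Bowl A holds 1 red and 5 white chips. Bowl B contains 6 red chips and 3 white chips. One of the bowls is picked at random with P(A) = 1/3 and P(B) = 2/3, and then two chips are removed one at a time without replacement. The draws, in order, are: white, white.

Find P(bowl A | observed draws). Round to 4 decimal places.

0.8000

For each hypothesis, P(data | H) works out to: P(data | bowl A) = (5/6)(4/5) = 2/3; P(data | bowl B) = (3/9)(2/8) = 1/12.
Weighting by the prior gives 1/3 · 2/3 = 2/9, 2/3 · 1/12 = 1/18; summing to 5/18.
Therefore the posterior P(bowl A | data) = (2/9) / (5/18) = 4/5.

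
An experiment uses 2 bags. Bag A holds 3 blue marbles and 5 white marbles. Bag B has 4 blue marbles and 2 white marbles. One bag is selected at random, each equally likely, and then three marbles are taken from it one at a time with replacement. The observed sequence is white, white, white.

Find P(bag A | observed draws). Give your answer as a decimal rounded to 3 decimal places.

For each hypothesis, P(data | H) works out to: P(data | bag A) = (5/8)(5/8)(5/8) = 0.24414; P(data | bag B) = (2/6)(2/6)(2/6) = 0.037037.
The prior-weighted likelihoods are 1/2 · 0.24414 = 0.12207, 1/2 · 0.037037 = 0.018519; summing to 0.14059.
By Bayes' rule, P(bag A | data) = (0.12207) / (0.14059) = 0.86828.

0.868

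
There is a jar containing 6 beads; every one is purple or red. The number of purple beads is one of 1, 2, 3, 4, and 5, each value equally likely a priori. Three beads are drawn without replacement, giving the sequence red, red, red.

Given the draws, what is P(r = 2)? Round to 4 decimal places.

0.2667

Compute the likelihood of the observed sequence for each case: P(data | r = 1) = (5/6)(4/5)(3/4) = 1/2; P(data | r = 2) = (4/6)(3/5)(2/4) = 1/5; P(data | r = 3) = (3/6)(2/5)(1/4) = 1/20; P(data | r = 4) = (2/6)(1/5)(0/4) = 0; P(data | r = 5) = (1/6)(0/5) = 0.
Multiplying each by its prior: 1/5 · 1/2 = 1/10, 1/5 · 1/5 = 1/25, 1/5 · 1/20 = 1/100, 1/5 · 0 = 0, 1/5 · 0 = 0; with total 3/20.
So P(r = 2 | data) = (1/25) / (3/20) = 4/15.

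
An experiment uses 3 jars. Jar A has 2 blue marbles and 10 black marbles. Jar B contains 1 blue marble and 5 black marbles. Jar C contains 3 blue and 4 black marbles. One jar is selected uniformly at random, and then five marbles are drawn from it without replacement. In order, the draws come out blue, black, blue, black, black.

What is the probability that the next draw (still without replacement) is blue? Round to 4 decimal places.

For each hypothesis, P(data | H) works out to: P(data | jar A) = (2/12)(10/11)(1/10)(9/9)(8/8) = 0.015152; P(data | jar B) = (1/6)(5/5)(0/4) = 0; P(data | jar C) = (3/7)(4/6)(2/5)(3/4)(2/3) = 0.057143.
The prior-weighted likelihoods are 1/3 · 0.015152 = 0.0050505, 1/3 · 0 = 0, 1/3 · 0.057143 = 0.019048; these sum to 0.024098.
The posterior is then P(jar A | data) = 0.20958, P(jar B | data) = 0, P(jar C | data) = 0.79042.
The predictive probability is P(blue next | data) = (0)(0.20958) + (1/2)(0.79042) = 0.39521.

0.3952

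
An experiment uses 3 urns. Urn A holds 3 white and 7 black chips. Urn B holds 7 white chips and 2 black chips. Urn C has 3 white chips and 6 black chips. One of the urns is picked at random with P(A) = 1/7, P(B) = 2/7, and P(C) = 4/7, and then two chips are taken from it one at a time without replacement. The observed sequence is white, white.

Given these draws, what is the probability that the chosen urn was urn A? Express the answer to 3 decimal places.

Compute the likelihood of the observed sequence for each case: P(data | urn A) = (3/10)(2/9) = 1/15; P(data | urn B) = (7/9)(6/8) = 7/12; P(data | urn C) = (3/9)(2/8) = 1/12.
Multiplying each by its prior: 1/7 · 1/15 = 1/105, 2/7 · 7/12 = 1/6, 4/7 · 1/12 = 1/21; with total 47/210.
So P(urn A | data) = (1/105) / (47/210) = 2/47.

0.043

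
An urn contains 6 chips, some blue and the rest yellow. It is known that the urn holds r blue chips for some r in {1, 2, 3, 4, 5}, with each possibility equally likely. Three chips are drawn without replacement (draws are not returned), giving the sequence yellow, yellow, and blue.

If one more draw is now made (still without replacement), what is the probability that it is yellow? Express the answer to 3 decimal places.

For each hypothesis, P(data | H) works out to: P(data | r = 1) = (5/6)(4/5)(1/4) = 1/6; P(data | r = 2) = (4/6)(3/5)(2/4) = 1/5; P(data | r = 3) = (3/6)(2/5)(3/4) = 3/20; P(data | r = 4) = (2/6)(1/5)(4/4) = 1/15; P(data | r = 5) = (1/6)(0/5) = 0.
The prior-weighted likelihoods are 1/5 · 1/6 = 1/30, 1/5 · 1/5 = 1/25, 1/5 · 3/20 = 3/100, 1/5 · 1/15 = 1/75, 1/5 · 0 = 0; summing to 7/60.
The posterior is then P(r = 1 | data) = 2/7, P(r = 2 | data) = 12/35, P(r = 3 | data) = 9/35, P(r = 4 | data) = 4/35, P(r = 5 | data) = 0.
So P(yellow next | data) = Σ P(yellow next | H) P(H | data) = (1)(2/7) + (2/3)(12/35) + (1/3)(9/35) + (0)(4/35) = 3/5.

0.600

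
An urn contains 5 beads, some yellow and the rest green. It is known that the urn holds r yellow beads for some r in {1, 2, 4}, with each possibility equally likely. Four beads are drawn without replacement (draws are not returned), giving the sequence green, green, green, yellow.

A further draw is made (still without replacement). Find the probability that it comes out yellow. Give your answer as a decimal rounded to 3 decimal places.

0.333

For each hypothesis, P(data | H) works out to: P(data | r = 1) = (4/5)(3/4)(2/3)(1/2) = 1/5; P(data | r = 2) = (3/5)(2/4)(1/3)(2/2) = 1/10; P(data | r = 4) = (1/5)(0/4) = 0.
Multiplying each by its prior: 1/3 · 1/5 = 1/15, 1/3 · 1/10 = 1/30, 1/3 · 0 = 0; with total 1/10.
Dividing through by the total gives posterior P(r = 1 | data) = 2/3, P(r = 2 | data) = 1/3, P(r = 4 | data) = 0.
So P(yellow next | data) = Σ P(yellow next | H) P(H | data) = (0)(2/3) + (1)(1/3) = 1/3.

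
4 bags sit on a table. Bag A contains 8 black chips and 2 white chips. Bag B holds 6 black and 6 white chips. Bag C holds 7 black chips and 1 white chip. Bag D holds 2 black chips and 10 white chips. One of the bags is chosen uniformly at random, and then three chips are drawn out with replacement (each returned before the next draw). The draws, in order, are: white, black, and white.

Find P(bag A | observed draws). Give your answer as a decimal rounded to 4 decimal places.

For each hypothesis, P(data | H) works out to: P(data | bag A) = (2/10)(8/10)(2/10) = 0.032; P(data | bag B) = (6/12)(6/12)(6/12) = 0.125; P(data | bag C) = (1/8)(7/8)(1/8) = 0.013672; P(data | bag D) = (10/12)(2/12)(10/12) = 0.11574.
Weighting by the prior gives 1/4 · 0.032 = 0.008, 1/4 · 0.125 = 0.03125, 1/4 · 0.013672 = 0.003418, 1/4 · 0.11574 = 0.028935; these sum to 0.071603.
Hence P(bag A | data) = (0.008) / (0.071603) = 0.11173.

0.1117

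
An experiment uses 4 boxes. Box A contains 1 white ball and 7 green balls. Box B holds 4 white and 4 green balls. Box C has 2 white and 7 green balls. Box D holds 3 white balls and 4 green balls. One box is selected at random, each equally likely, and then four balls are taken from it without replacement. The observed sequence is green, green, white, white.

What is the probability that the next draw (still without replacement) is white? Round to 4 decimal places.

0.3586

Under each hypothesis, the probability of the observed sequence is: P(data | box A) = (7/8)(6/7)(1/6)(0/5) = 0; P(data | box B) = (4/8)(3/7)(4/6)(3/5) = 0.085714; P(data | box C) = (7/9)(6/8)(2/7)(1/6) = 0.027778; P(data | box D) = (4/7)(3/6)(3/5)(2/4) = 0.085714.
Multiplying each by its prior: 1/4 · 0 = 0, 1/4 · 0.085714 = 0.021429, 1/4 · 0.027778 = 0.0069444, 1/4 · 0.085714 = 0.021429; with total 0.049802.
Dividing through by the total gives posterior P(box A | data) = 0, P(box B | data) = 0.43028, P(box C | data) = 0.13944, P(box D | data) = 0.43028.
So P(white next | data) = Σ P(white next | H) P(H | data) = (1/2)(0.43028) + (0)(0.13944) + (1/3)(0.43028) = 0.35857.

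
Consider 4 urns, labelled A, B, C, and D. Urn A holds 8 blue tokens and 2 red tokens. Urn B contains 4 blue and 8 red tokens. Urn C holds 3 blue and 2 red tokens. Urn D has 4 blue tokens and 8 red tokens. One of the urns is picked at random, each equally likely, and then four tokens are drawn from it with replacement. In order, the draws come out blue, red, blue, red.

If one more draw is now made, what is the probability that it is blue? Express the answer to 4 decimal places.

0.4834

The likelihood of the observed sequence under each hypothesis: P(data | urn A) = (8/10)(2/10)(8/10)(2/10) = 0.0256; P(data | urn B) = (4/12)(8/12)(4/12)(8/12) = 0.049383; P(data | urn C) = (3/5)(2/5)(3/5)(2/5) = 0.0576; P(data | urn D) = (4/12)(8/12)(4/12)(8/12) = 0.049383.
The prior-weighted likelihoods are 1/4 · 0.0256 = 0.0064, 1/4 · 0.049383 = 0.012346, 1/4 · 0.0576 = 0.0144, 1/4 · 0.049383 = 0.012346; these sum to 0.045491.
Dividing through by the total gives posterior P(urn A | data) = 0.14069, P(urn B | data) = 0.27139, P(urn C | data) = 0.31654, P(urn D | data) = 0.27139.
Averaging over the posterior, P(blue next | data) = (4/5)(0.14069) + (1/3)(0.27139) + (3/5)(0.31654) + (1/3)(0.27139) = 0.4834.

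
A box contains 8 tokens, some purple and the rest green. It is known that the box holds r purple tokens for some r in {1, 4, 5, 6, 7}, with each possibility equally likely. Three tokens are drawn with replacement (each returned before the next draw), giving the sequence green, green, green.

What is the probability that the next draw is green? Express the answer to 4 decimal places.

0.7774

Under each hypothesis, the probability of the observed sequence is: P(data | r = 1) = (7/8)(7/8)(7/8) = 0.66992; P(data | r = 4) = (4/8)(4/8)(4/8) = 0.125; P(data | r = 5) = (3/8)(3/8)(3/8) = 0.052734; P(data | r = 6) = (2/8)(2/8)(2/8) = 0.015625; P(data | r = 7) = (1/8)(1/8)(1/8) = 0.0019531.
Multiplying each by its prior: 1/5 · 0.66992 = 0.13398, 1/5 · 0.125 = 0.025, 1/5 · 0.052734 = 0.010547, 1/5 · 0.015625 = 0.003125, 1/5 · 0.0019531 = 0.00039063; these sum to 0.17305.
Normalising, the posterior is P(r = 1 | data) = 0.77427, P(r = 4 | data) = 0.14447, P(r = 5 | data) = 0.060948, P(r = 6 | data) = 0.018059, P(r = 7 | data) = 0.0022573.
So P(green next | data) = Σ P(green next | H) P(H | data) = (7/8)(0.77427) + (1/2)(0.14447) + (3/8)(0.060948) + (1/4)(0.018059) + (1/8)(0.0022573) = 0.77737.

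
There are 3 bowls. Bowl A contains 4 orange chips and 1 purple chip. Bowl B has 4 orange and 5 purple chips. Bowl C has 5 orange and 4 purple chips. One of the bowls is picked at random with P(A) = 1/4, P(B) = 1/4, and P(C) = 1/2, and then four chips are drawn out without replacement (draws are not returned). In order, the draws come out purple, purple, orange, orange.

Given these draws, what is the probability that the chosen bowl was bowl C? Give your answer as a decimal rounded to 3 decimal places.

The likelihood of the observed sequence under each hypothesis: P(data | bowl A) = (1/5)(0/4) = 0; P(data | bowl B) = (5/9)(4/8)(4/7)(3/6) = 5/63; P(data | bowl C) = (4/9)(3/8)(5/7)(4/6) = 5/63.
Multiplying each by its prior: 1/4 · 0 = 0, 1/4 · 5/63 = 5/252, 1/2 · 5/63 = 5/126; with total 5/84.
Therefore the posterior P(bowl C | data) = (5/126) / (5/84) = 2/3.

0.667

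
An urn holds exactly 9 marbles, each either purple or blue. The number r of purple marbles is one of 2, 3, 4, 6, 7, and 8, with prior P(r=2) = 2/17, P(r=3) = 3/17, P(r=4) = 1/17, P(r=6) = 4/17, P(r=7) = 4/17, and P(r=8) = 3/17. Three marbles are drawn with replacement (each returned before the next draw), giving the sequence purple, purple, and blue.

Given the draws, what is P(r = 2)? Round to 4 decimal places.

0.0426

For each hypothesis, P(data | H) works out to: P(data | r = 2) = (2/9)(2/9)(7/9) = 0.038409; P(data | r = 3) = (3/9)(3/9)(6/9) = 0.074074; P(data | r = 4) = (4/9)(4/9)(5/9) = 0.10974; P(data | r = 6) = (6/9)(6/9)(3/9) = 0.14815; P(data | r = 7) = (7/9)(7/9)(2/9) = 0.13443; P(data | r = 8) = (8/9)(8/9)(1/9) = 0.087791.
Weighting by the prior gives 2/17 · 0.038409 = 0.0045187, 3/17 · 0.074074 = 0.013072, 1/17 · 0.10974 = 0.0064553, 4/17 · 0.14815 = 0.034858, 4/17 · 0.13443 = 0.031631, 3/17 · 0.087791 = 0.015493; summing to 0.10603.
Hence P(r = 2 | data) = (0.0045187) / (0.10603) = 0.042618.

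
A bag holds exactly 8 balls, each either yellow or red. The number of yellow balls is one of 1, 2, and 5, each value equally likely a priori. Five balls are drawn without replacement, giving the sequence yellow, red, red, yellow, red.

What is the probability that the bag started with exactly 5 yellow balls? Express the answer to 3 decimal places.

The likelihood of the observed sequence under each hypothesis: P(data | r = 1) = (1/8)(7/7)(6/6)(0/5) = 0; P(data | r = 2) = (2/8)(6/7)(5/6)(1/5)(4/4) = 1/28; P(data | r = 5) = (5/8)(3/7)(2/6)(4/5)(1/4) = 1/56.
Weighting by the prior gives 1/3 · 0 = 0, 1/3 · 1/28 = 1/84, 1/3 · 1/56 = 1/168; with total 1/56.
So P(r = 5 | data) = (1/168) / (1/56) = 1/3.

0.333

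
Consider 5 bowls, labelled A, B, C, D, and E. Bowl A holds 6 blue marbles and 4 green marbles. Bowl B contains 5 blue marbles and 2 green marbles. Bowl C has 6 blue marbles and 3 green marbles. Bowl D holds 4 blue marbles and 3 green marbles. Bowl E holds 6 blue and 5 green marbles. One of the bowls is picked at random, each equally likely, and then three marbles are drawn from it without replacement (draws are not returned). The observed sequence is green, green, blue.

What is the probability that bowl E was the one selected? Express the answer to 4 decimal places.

Compute the likelihood of the observed sequence for each case: P(data | bowl A) = (4/10)(3/9)(6/8) = 1/10; P(data | bowl B) = (2/7)(1/6)(5/5) = 1/21; P(data | bowl C) = (3/9)(2/8)(6/7) = 1/14; P(data | bowl D) = (3/7)(2/6)(4/5) = 4/35; P(data | bowl E) = (5/11)(4/10)(6/9) = 4/33.
The prior-weighted likelihoods are 1/5 · 1/10 = 1/50, 1/5 · 1/21 = 1/105, 1/5 · 1/14 = 1/70, 1/5 · 4/35 = 4/175, 1/5 · 4/33 = 4/165; these sum to 1/11.
Hence P(bowl E | data) = (4/165) / (1/11) = 4/15.

0.2667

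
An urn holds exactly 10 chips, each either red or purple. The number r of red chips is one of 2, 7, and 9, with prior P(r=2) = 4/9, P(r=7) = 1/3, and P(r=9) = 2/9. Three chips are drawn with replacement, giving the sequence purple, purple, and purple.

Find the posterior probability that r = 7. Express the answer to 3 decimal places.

0.038

Under each hypothesis, the probability of the observed sequence is: P(data | r = 2) = (8/10)(8/10)(8/10) = 0.512; P(data | r = 7) = (3/10)(3/10)(3/10) = 0.027; P(data | r = 9) = (1/10)(1/10)(1/10) = 0.001.
Weighting by the prior gives 4/9 · 0.512 = 0.22756, 1/3 · 0.027 = 0.009, 2/9 · 0.001 = 0.00022222; these sum to 0.23678.
Hence P(r = 7 | data) = (0.009) / (0.23678) = 0.03801.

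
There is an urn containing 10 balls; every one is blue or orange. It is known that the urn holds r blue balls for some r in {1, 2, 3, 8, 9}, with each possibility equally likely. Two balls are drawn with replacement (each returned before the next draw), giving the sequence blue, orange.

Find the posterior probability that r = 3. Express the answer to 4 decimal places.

For each hypothesis, P(data | H) works out to: P(data | r = 1) = (1/10)(9/10) = 9/100; P(data | r = 2) = (2/10)(8/10) = 4/25; P(data | r = 3) = (3/10)(7/10) = 21/100; P(data | r = 8) = (8/10)(2/10) = 4/25; P(data | r = 9) = (9/10)(1/10) = 9/100.
Weighting by the prior gives 1/5 · 9/100 = 9/500, 1/5 · 4/25 = 4/125, 1/5 · 21/100 = 21/500, 1/5 · 4/25 = 4/125, 1/5 · 9/100 = 9/500; with total 71/500.
Therefore the posterior P(r = 3 | data) = (21/500) / (71/500) = 21/71.

0.2958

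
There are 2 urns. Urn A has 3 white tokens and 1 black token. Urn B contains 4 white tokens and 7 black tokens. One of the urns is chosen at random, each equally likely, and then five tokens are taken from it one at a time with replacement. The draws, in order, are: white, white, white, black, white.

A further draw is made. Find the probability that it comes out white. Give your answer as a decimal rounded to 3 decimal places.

0.702

Compute the likelihood of the observed sequence for each case: P(data | urn A) = (3/4)(3/4)(3/4)(1/4)(3/4) = 0.079102; P(data | urn B) = (4/11)(4/11)(4/11)(7/11)(4/11) = 0.011127.
The prior-weighted likelihoods are 1/2 · 0.079102 = 0.039551, 1/2 · 0.011127 = 0.0055635; with total 0.045114.
Dividing through by the total gives posterior P(urn A | data) = 0.87668, P(urn B | data) = 0.12332.
Averaging over the posterior, P(white next | data) = (3/4)(0.87668) + (4/11)(0.12332) = 0.70235.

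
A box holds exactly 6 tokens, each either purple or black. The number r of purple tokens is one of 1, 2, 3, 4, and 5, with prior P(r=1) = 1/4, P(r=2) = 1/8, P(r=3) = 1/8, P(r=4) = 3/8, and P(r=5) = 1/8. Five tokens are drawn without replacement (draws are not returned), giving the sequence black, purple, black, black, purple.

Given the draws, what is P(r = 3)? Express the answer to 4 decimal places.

Under each hypothesis, the probability of the observed sequence is: P(data | r = 1) = (5/6)(1/5)(4/4)(3/3)(0/2) = 0; P(data | r = 2) = (4/6)(2/5)(3/4)(2/3)(1/2) = 1/15; P(data | r = 3) = (3/6)(3/5)(2/4)(1/3)(2/2) = 1/20; P(data | r = 4) = (2/6)(4/5)(1/4)(0/3) = 0; P(data | r = 5) = (1/6)(5/5)(0/4) = 0.
Weighting by the prior gives 1/4 · 0 = 0, 1/8 · 1/15 = 1/120, 1/8 · 1/20 = 1/160, 3/8 · 0 = 0, 1/8 · 0 = 0; these sum to 7/480.
Therefore the posterior P(r = 3 | data) = (1/160) / (7/480) = 3/7.

0.4286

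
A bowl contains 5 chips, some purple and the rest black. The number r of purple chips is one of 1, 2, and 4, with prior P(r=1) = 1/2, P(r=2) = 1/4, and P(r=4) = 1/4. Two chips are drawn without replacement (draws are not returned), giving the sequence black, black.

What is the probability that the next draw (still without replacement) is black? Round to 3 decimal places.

The likelihood of the observed sequence under each hypothesis: P(data | r = 1) = (4/5)(3/4) = 3/5; P(data | r = 2) = (3/5)(2/4) = 3/10; P(data | r = 4) = (1/5)(0/4) = 0.
Multiplying each by its prior: 1/2 · 3/5 = 3/10, 1/4 · 3/10 = 3/40, 1/4 · 0 = 0; these sum to 3/8.
The posterior is then P(r = 1 | data) = 4/5, P(r = 2 | data) = 1/5, P(r = 4 | data) = 0.
Averaging over the posterior, P(black next | data) = (2/3)(4/5) + (1/3)(1/5) = 3/5.

0.600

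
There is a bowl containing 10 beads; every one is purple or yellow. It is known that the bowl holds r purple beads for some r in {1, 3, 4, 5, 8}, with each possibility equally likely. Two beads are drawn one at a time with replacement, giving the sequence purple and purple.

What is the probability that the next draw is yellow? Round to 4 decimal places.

0.3661

The likelihood of the observed sequence under each hypothesis: P(data | r = 1) = (1/10)(1/10) = 1/100; P(data | r = 3) = (3/10)(3/10) = 9/100; P(data | r = 4) = (4/10)(4/10) = 4/25; P(data | r = 5) = (5/10)(5/10) = 1/4; P(data | r = 8) = (8/10)(8/10) = 16/25.
Multiplying each by its prior: 1/5 · 1/100 = 1/500, 1/5 · 9/100 = 9/500, 1/5 · 4/25 = 4/125, 1/5 · 1/4 = 1/20, 1/5 · 16/25 = 16/125; with total 23/100.
Normalising, the posterior is P(r = 1 | data) = 0.0086957, P(r = 3 | data) = 0.078261, P(r = 4 | data) = 0.13913, P(r = 5 | data) = 0.21739, P(r = 8 | data) = 0.55652.
The predictive probability is P(yellow next | data) = (9/10)(0.0086957) + (7/10)(0.078261) + (3/5)(0.13913) + (1/2)(0.21739) + (1/5)(0.55652) = 0.36609.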